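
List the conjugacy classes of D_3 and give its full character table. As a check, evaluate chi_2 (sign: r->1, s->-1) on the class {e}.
Conjugacy classes: {e} of size 1, {r^1, r^2} of size 2, {s, sr, ..., sr^2} of size 3.
Character table:
  irrep \ class              {e} (size 1)  {r^1, r^2} (size 2)  {s, sr, ..., sr^2} (size 3)
  chi_1 (triv)               1             1                    1                          
  chi_2 (sign: r->1, s->-1)  1             1                    -1                         
  chi_3 (2d, j=1)            2             -1                   0                          

Spot check: chi_2 (sign: r->1, s->-1) on {e} = 1.

Why: D_3 has order 2*3 = 6 with 3 conjugacy classes, hence 3 irreducibles. Sum of squared dims 1 + 1 + 4 = 6 = |G|. Linear characters come from the abelianisation; the 2-dimensional irreps have character r^k -> 2*cos(2*pi*j*k/3), reflections -> 0.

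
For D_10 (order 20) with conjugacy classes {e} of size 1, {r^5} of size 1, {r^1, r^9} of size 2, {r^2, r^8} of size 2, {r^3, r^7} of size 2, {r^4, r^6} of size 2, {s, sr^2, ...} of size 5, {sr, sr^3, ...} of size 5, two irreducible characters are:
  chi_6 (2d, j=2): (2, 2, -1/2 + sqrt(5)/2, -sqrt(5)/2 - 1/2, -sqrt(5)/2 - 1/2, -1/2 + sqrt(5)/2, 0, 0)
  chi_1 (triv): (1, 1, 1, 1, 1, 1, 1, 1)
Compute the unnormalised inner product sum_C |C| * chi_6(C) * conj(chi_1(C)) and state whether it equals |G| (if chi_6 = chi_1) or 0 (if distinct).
Sum = 0; so <chi_6, chi_1> = 0 (distinct irreducibles are orthogonal).

Why: Compute term by term over conjugacy classes (|C| * chi_6(C) * conj(chi_1(C))):
  1*(2)*conj(1) + 1*(2)*conj(1) + 2*(-1/2 + sqrt(5)/2)*conj(1) + 2*(-sqrt(5)/2 - 1/2)*conj(1) + 2*(-sqrt(5)/2 - 1/2)*conj(1) + 2*(-1/2 + sqrt(5)/2)*conj(1) + 5*(0)*conj(1) + 5*(0)*conj(1)
  = (2) + (2) + (-1 + sqrt(5)) + (-sqrt(5) - 1) + (-sqrt(5) - 1) + (-1 + sqrt(5)) + (0) + (0)
  = 0.
Dividing by |G| = 20 gives 0/20 = 0, matching the row-orthogonality relation <chi_6, chi_1> = [chi_6 = chi_1].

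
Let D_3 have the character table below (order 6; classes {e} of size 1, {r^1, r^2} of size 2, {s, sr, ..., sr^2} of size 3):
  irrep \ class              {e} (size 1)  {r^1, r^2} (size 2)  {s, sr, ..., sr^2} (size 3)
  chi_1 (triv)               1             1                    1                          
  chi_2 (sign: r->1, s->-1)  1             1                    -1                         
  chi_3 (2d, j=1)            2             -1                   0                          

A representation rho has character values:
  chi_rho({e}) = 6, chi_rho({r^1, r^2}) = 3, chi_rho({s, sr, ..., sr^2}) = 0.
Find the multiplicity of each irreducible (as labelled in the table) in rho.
Multiplicities: chi_1: 2, chi_2: 2, chi_3: 1.

Derivation: Use <chi_rho, chi> = (1/|G|) sum_C |C| * chi_rho(C) * conj(chi(C)) with |G| = 6 for each irreducible chi in the table:
  <chi_rho, chi_1> = (1/6)[1*(6)*conj(1) + 2*(3)*conj(1) + 3*(0)*conj(1)]
      = (1/6)[(6) + (6) + (0)] = 12/6 = 2
  <chi_rho, chi_2> = (1/6)[1*(6)*conj(1) + 2*(3)*conj(1) + 3*(0)*conj(-1)]
      = (1/6)[(6) + (6) + (0)] = 12/6 = 2
  <chi_rho, chi_3> = (1/6)[1*(6)*conj(2) + 2*(3)*conj(-1) + 3*(0)*conj(0)]
      = (1/6)[(12) + (-6) + (0)] = 6/6 = 1
Dimension check: dim(rho) = sum (mult * dim) = 2*1 + 2*1 + 1*2 = 6 = chi_rho(e) = 6.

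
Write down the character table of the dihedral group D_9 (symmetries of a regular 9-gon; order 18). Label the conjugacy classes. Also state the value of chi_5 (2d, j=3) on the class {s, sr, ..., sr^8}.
Conjugacy classes: {e} of size 1, {r^1, r^8} of size 2, {r^2, r^7} of size 2, {r^3, r^6} of size 2, {r^4, r^5} of size 2, {s, sr, ..., sr^8} of size 9.
Character table:
  irrep \ class              {e} (size 1)  {r^1, r^8} (size 2)  {r^2, r^7} (size 2)  {r^3, r^6} (size 2)  {r^4, r^5} (size 2)  {s, sr, ..., sr^8} (size 9)
  chi_1 (triv)               1             1                    1                    1                    1                    1                          
  chi_2 (sign: r->1, s->-1)  1             1                    1                    1                    1                    -1                         
  chi_3 (2d, j=1)            2             2*cos(2*pi/9)        2*cos(4*pi/9)        -1                   -2*cos(pi/9)         0                          
  chi_4 (2d, j=2)            2             2*cos(4*pi/9)        -2*cos(pi/9)         -1                   2*cos(2*pi/9)        0                          
  chi_5 (2d, j=3)            2             -1                   -1                   2                    -1                   0                          
  chi_6 (2d, j=4)            2             -2*cos(pi/9)         2*cos(2*pi/9)        -1                   2*cos(4*pi/9)        0                          

Spot check: chi_5 (2d, j=3) on {s, sr, ..., sr^8} = 0.

Reasoning: D_9 has order 2*9 = 18 with 6 conjugacy classes, hence 6 irreducibles. Sum of squared dims 1 + 1 + 4 + 4 + 4 + 4 = 18 = |G|. Linear characters come from the abelianisation; the 2-dimensional irreps have character r^k -> 2*cos(2*pi*j*k/9), reflections -> 0.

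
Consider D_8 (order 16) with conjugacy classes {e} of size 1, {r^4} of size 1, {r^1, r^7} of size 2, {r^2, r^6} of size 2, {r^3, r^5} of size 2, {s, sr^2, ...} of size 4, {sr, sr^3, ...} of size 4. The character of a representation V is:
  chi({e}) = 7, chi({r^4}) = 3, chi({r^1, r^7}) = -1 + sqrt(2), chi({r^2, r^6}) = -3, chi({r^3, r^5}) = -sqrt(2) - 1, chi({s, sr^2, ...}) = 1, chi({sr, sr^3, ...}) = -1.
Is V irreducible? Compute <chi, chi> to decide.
Not irreducible (reducible): <chi, chi> = 6 > 1.

Justification: <chi, chi> = (1/|G|) sum_C |C| * |chi(C)|^2 = (1/16)[1*|7|^2 + 1*|3|^2 + 2*|-1 + sqrt(2)|^2 + 2*|-3|^2 + 2*|-sqrt(2) - 1|^2 + 4*|1|^2 + 4*|-1|^2]
  = (1/16)[(49) + (9) + (6 - 4*sqrt(2)) + (18) + (4*sqrt(2) + 6) + (4) + (4)] = 96/16 = 6.
A character is irreducible iff <chi, chi> = 1, so this representation is reducible.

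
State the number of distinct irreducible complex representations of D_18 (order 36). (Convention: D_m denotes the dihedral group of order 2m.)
12

Why: The number of irreducible complex representations of a finite group equals its number of conjugacy classes. D_18 has 12 conjugacy classes (n/2 + 3 for n even), so D_18 (order 36) has exactly 12 irreducible complex representations.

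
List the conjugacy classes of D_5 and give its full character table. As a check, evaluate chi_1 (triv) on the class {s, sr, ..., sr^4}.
Conjugacy classes: {e} of size 1, {r^1, r^4} of size 2, {r^2, r^3} of size 2, {s, sr, ..., sr^4} of size 5.
Character table:
  irrep \ class              {e} (size 1)  {r^1, r^4} (size 2)  {r^2, r^3} (size 2)  {s, sr, ..., sr^4} (size 5)
  chi_1 (triv)               1             1                    1                    1                          
  chi_2 (sign: r->1, s->-1)  1             1                    1                    -1                         
  chi_3 (2d, j=1)            2             -1/2 + sqrt(5)/2     -sqrt(5)/2 - 1/2     0                          
  chi_4 (2d, j=2)            2             -sqrt(5)/2 - 1/2     -1/2 + sqrt(5)/2     0                          

Spot check: chi_1 (triv) on {s, sr, ..., sr^4} = 1.

Details: D_5 has order 2*5 = 10 with 4 conjugacy classes, hence 4 irreducibles. Sum of squared dims 1 + 1 + 4 + 4 = 10 = |G|. Linear characters come from the abelianisation; the 2-dimensional irreps have character r^k -> 2*cos(2*pi*j*k/5), reflections -> 0.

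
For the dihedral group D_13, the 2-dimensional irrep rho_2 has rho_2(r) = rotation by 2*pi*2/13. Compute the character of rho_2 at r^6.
chi_{rho_2}(r^6) = 2*cos(2*pi*2*6/13) = 2*cos(2*pi/13)

rho_2(r^6) is rotation by angle 2*pi*2*6/13, whose trace is 2*cos(2*pi*2*6/13) = 2*cos(2*pi/13).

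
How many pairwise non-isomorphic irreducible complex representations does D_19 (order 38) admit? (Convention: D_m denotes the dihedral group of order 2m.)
11

Reasoning: The number of irreducible complex representations of a finite group equals its number of conjugacy classes. D_19 has 11 conjugacy classes ((n+3)/2 for n odd), so D_19 (order 38) has exactly 11 irreducible complex representations.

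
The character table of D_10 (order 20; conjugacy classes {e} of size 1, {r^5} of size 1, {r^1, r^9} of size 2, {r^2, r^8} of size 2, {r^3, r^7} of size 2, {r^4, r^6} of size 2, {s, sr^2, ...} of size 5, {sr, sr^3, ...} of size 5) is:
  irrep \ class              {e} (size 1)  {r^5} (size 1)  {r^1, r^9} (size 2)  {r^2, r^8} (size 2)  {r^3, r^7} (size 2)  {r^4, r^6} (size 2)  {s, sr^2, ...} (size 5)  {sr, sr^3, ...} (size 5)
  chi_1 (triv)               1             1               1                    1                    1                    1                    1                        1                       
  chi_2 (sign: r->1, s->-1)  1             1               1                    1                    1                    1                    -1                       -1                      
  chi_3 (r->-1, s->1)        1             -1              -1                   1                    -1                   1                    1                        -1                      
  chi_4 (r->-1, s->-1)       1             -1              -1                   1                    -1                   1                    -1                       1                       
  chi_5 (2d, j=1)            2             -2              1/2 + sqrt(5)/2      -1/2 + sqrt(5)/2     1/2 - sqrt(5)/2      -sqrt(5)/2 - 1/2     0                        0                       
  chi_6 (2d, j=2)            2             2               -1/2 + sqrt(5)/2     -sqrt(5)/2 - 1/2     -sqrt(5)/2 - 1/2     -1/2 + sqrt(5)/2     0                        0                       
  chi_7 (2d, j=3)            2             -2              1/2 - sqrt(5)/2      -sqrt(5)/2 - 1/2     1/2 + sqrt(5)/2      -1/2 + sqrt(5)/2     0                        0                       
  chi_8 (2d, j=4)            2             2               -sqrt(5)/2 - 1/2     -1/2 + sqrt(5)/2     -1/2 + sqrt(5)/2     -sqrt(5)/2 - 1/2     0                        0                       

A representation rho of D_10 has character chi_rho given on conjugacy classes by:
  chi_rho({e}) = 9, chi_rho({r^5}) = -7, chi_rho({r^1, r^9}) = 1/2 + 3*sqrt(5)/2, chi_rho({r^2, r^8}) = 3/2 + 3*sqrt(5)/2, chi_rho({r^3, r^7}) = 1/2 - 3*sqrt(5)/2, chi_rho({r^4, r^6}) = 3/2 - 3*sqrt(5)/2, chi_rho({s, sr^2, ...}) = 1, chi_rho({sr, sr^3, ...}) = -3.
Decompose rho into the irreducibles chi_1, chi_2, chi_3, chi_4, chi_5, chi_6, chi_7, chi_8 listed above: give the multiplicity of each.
Multiplicities: chi_1: 0, chi_2: 1, chi_3: 2, chi_4: 0, chi_5: 3, chi_6: 0, chi_7: 0, chi_8: 0.

Use <chi_rho, chi> = (1/|G|) sum_C |C| * chi_rho(C) * conj(chi(C)) with |G| = 20 for each irreducible chi in the table:
  <chi_rho, chi_1> = (1/20)[1*(9)*conj(1) + 1*(-7)*conj(1) + 2*(1/2 + 3*sqrt(5)/2)*conj(1) + 2*(3/2 + 3*sqrt(5)/2)*conj(1) + 2*(1/2 - 3*sqrt(5)/2)*conj(1) + 2*(3/2 - 3*sqrt(5)/2)*conj(1) + 5*(1)*conj(1) + 5*(-3)*conj(1)]
      = (1/20)[(9) + (-7) + (1 + 3*sqrt(5)) + (3 + 3*sqrt(5)) + (1 - 3*sqrt(5)) + (3 - 3*sqrt(5)) + (5) + (-15)] = 0/20 = 0
  <chi_rho, chi_2> = (1/20)[1*(9)*conj(1) + 1*(-7)*conj(1) + 2*(1/2 + 3*sqrt(5)/2)*conj(1) + 2*(3/2 + 3*sqrt(5)/2)*conj(1) + 2*(1/2 - 3*sqrt(5)/2)*conj(1) + 2*(3/2 - 3*sqrt(5)/2)*conj(1) + 5*(1)*conj(-1) + 5*(-3)*conj(-1)]
      = (1/20)[(9) + (-7) + (1 + 3*sqrt(5)) + (3 + 3*sqrt(5)) + (1 - 3*sqrt(5)) + (3 - 3*sqrt(5)) + (-5) + (15)] = 20/20 = 1
  <chi_rho, chi_3> = (1/20)[1*(9)*conj(1) + 1*(-7)*conj(-1) + 2*(1/2 + 3*sqrt(5)/2)*conj(-1) + 2*(3/2 + 3*sqrt(5)/2)*conj(1) + 2*(1/2 - 3*sqrt(5)/2)*conj(-1) + 2*(3/2 - 3*sqrt(5)/2)*conj(1) + 5*(1)*conj(1) + 5*(-3)*conj(-1)]
      = (1/20)[(9) + (7) + (-3*sqrt(5) - 1) + (3 + 3*sqrt(5)) + (-1 + 3*sqrt(5)) + (3 - 3*sqrt(5)) + (5) + (15)] = 40/20 = 2
  <chi_rho, chi_4> = (1/20)[1*(9)*conj(1) + 1*(-7)*conj(-1) + 2*(1/2 + 3*sqrt(5)/2)*conj(-1) + 2*(3/2 + 3*sqrt(5)/2)*conj(1) + 2*(1/2 - 3*sqrt(5)/2)*conj(-1) + 2*(3/2 - 3*sqrt(5)/2)*conj(1) + 5*(1)*conj(-1) + 5*(-3)*conj(1)]
      = (1/20)[(9) + (7) + (-3*sqrt(5) - 1) + (3 + 3*sqrt(5)) + (-1 + 3*sqrt(5)) + (3 - 3*sqrt(5)) + (-5) + (-15)] = 0/20 = 0
  <chi_rho, chi_5> = (1/20)[1*(9)*conj(2) + 1*(-7)*conj(-2) + 2*(1/2 + 3*sqrt(5)/2)*conj(1/2 + sqrt(5)/2) + 2*(3/2 + 3*sqrt(5)/2)*conj(-1/2 + sqrt(5)/2) + 2*(1/2 - 3*sqrt(5)/2)*conj(1/2 - sqrt(5)/2) + 2*(3/2 - 3*sqrt(5)/2)*conj(-sqrt(5)/2 - 1/2) + 5*(1)*conj(0) + 5*(-3)*conj(0)]
      = (1/20)[(18) + (14) + (2*sqrt(5) + 8) + (6) + (8 - 2*sqrt(5)) + (6) + (0) + (0)] = 60/20 = 3
  <chi_rho, chi_6> = (1/20)[1*(9)*conj(2) + 1*(-7)*conj(2) + 2*(1/2 + 3*sqrt(5)/2)*conj(-1/2 + sqrt(5)/2) + 2*(3/2 + 3*sqrt(5)/2)*conj(-sqrt(5)/2 - 1/2) + 2*(1/2 - 3*sqrt(5)/2)*conj(-sqrt(5)/2 - 1/2) + 2*(3/2 - 3*sqrt(5)/2)*conj(-1/2 + sqrt(5)/2) + 5*(1)*conj(0) + 5*(-3)*conj(0)]
      = (1/20)[(18) + (-14) + (7 - sqrt(5)) + (-9 - 3*sqrt(5)) + (sqrt(5) + 7) + (-9 + 3*sqrt(5)) + (0) + (0)] = 0/20 = 0
  <chi_rho, chi_7> = (1/20)[1*(9)*conj(2) + 1*(-7)*conj(-2) + 2*(1/2 + 3*sqrt(5)/2)*conj(1/2 - sqrt(5)/2) + 2*(3/2 + 3*sqrt(5)/2)*conj(-sqrt(5)/2 - 1/2) + 2*(1/2 - 3*sqrt(5)/2)*conj(1/2 + sqrt(5)/2) + 2*(3/2 - 3*sqrt(5)/2)*conj(-1/2 + sqrt(5)/2) + 5*(1)*conj(0) + 5*(-3)*conj(0)]
      = (1/20)[(18) + (14) + (-7 + sqrt(5)) + (-9 - 3*sqrt(5)) + (-7 - sqrt(5)) + (-9 + 3*sqrt(5)) + (0) + (0)] = 0/20 = 0
  <chi_rho, chi_8> = (1/20)[1*(9)*conj(2) + 1*(-7)*conj(2) + 2*(1/2 + 3*sqrt(5)/2)*conj(-sqrt(5)/2 - 1/2) + 2*(3/2 + 3*sqrt(5)/2)*conj(-1/2 + sqrt(5)/2) + 2*(1/2 - 3*sqrt(5)/2)*conj(-1/2 + sqrt(5)/2) + 2*(3/2 - 3*sqrt(5)/2)*conj(-sqrt(5)/2 - 1/2) + 5*(1)*conj(0) + 5*(-3)*conj(0)]
      = (1/20)[(18) + (-14) + (-8 - 2*sqrt(5)) + (6) + (-8 + 2*sqrt(5)) + (6) + (0) + (0)] = 0/20 = 0
Dimension check: dim(rho) = sum (mult * dim) = 0*1 + 1*1 + 2*1 + 0*1 + 3*2 + 0*2 + 0*2 + 0*2 = 9 = chi_rho(e) = 9.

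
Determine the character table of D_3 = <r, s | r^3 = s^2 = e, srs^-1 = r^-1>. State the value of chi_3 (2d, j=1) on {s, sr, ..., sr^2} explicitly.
Conjugacy classes: {e} of size 1, {r^1, r^2} of size 2, {s, sr, ..., sr^2} of size 3.
Character table:
  irrep \ class              {e} (size 1)  {r^1, r^2} (size 2)  {s, sr, ..., sr^2} (size 3)
  chi_1 (triv)               1             1                    1                          
  chi_2 (sign: r->1, s->-1)  1             1                    -1                         
  chi_3 (2d, j=1)            2             -1                   0                          

Spot check: chi_3 (2d, j=1) on {s, sr, ..., sr^2} = 0.

Details: D_3 has order 2*3 = 6 with 3 conjugacy classes, hence 3 irreducibles. Sum of squared dims 1 + 1 + 4 = 6 = |G|. Linear characters come from the abelianisation; the 2-dimensional irreps have character r^k -> 2*cos(2*pi*j*k/3), reflections -> 0.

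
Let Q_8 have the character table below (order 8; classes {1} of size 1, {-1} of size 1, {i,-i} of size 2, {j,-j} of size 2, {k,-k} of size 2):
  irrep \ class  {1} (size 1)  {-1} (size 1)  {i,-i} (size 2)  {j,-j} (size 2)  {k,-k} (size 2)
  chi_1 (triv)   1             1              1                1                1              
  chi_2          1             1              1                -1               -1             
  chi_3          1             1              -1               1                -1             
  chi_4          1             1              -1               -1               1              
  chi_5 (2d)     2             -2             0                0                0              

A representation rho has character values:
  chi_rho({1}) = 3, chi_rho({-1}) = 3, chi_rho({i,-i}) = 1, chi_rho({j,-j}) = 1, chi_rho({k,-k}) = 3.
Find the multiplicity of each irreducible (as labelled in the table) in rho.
Multiplicities: chi_1: 2, chi_2: 0, chi_3: 0, chi_4: 1, chi_5: 0.

Details: Use <chi_rho, chi> = (1/|G|) sum_C |C| * chi_rho(C) * conj(chi(C)) with |G| = 8 for each irreducible chi in the table:
  <chi_rho, chi_1> = (1/8)[1*(3)*conj(1) + 1*(3)*conj(1) + 2*(1)*conj(1) + 2*(1)*conj(1) + 2*(3)*conj(1)]
      = (1/8)[(3) + (3) + (2) + (2) + (6)] = 16/8 = 2
  <chi_rho, chi_2> = (1/8)[1*(3)*conj(1) + 1*(3)*conj(1) + 2*(1)*conj(1) + 2*(1)*conj(-1) + 2*(3)*conj(-1)]
      = (1/8)[(3) + (3) + (2) + (-2) + (-6)] = 0/8 = 0
  <chi_rho, chi_3> = (1/8)[1*(3)*conj(1) + 1*(3)*conj(1) + 2*(1)*conj(-1) + 2*(1)*conj(1) + 2*(3)*conj(-1)]
      = (1/8)[(3) + (3) + (-2) + (2) + (-6)] = 0/8 = 0
  <chi_rho, chi_4> = (1/8)[1*(3)*conj(1) + 1*(3)*conj(1) + 2*(1)*conj(-1) + 2*(1)*conj(-1) + 2*(3)*conj(1)]
      = (1/8)[(3) + (3) + (-2) + (-2) + (6)] = 8/8 = 1
  <chi_rho, chi_5> = (1/8)[1*(3)*conj(2) + 1*(3)*conj(-2) + 2*(1)*conj(0) + 2*(1)*conj(0) + 2*(3)*conj(0)]
      = (1/8)[(6) + (-6) + (0) + (0) + (0)] = 0/8 = 0
Dimension check: dim(rho) = sum (mult * dim) = 2*1 + 0*1 + 0*1 + 1*1 + 0*2 = 3 = chi_rho(e) = 3.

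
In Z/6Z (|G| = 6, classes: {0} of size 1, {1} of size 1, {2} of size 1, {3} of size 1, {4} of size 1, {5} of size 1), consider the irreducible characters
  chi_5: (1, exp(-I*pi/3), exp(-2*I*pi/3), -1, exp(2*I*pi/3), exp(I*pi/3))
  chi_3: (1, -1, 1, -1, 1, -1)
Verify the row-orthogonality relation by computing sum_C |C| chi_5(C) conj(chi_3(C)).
Sum = 0; so <chi_5, chi_3> = 0 (distinct irreducibles are orthogonal).

Compute term by term over conjugacy classes (|C| * chi_5(C) * conj(chi_3(C))):
  1*(1)*conj(1) + 1*(exp(-I*pi/3))*conj(-1) + 1*(exp(-2*I*pi/3))*conj(1) + 1*(-1)*conj(-1) + 1*(exp(2*I*pi/3))*conj(1) + 1*(exp(I*pi/3))*conj(-1)
  = (1) + (-exp(-I*pi/3)) + (exp(-2*I*pi/3)) + (1) + (exp(2*I*pi/3)) + (-exp(I*pi/3))
  = 0.
(Exp terms are combined using exp(i*s)*conj(exp(i*t)) = exp(i*(s-t)), and sums of them are collapsed using the identity that for every m > 1 the m distinct m-th roots of unity sum to 0, e.g. 1 + exp(2*I*pi/3) + exp(-2*I*pi/3) = 0.)
Dividing by |G| = 6 gives 0/6 = 0, matching the row-orthogonality relation <chi_5, chi_3> = [chi_5 = chi_3].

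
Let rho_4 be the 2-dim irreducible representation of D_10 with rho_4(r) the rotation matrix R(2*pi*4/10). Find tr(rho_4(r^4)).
chi_{rho_4}(r^4) = 2*cos(2*pi*4*4/10) = -sqrt(5)/2 - 1/2

Working: rho_4(r^4) is rotation by angle 2*pi*4*4/10, whose trace is 2*cos(2*pi*4*4/10) = -sqrt(5)/2 - 1/2.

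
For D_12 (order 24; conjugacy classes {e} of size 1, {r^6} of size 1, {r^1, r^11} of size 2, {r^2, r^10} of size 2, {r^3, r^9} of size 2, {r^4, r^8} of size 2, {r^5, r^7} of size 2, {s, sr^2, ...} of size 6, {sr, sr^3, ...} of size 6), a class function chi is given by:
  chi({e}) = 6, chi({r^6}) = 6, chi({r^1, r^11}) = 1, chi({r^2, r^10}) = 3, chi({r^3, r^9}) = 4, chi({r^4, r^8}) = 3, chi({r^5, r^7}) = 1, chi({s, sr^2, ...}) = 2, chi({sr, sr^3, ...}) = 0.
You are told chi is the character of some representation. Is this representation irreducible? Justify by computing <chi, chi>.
Not irreducible (reducible): <chi, chi> = 7 > 1.

Argument: <chi, chi> = (1/|G|) sum_C |C| * |chi(C)|^2 = (1/24)[1*|6|^2 + 1*|6|^2 + 2*|1|^2 + 2*|3|^2 + 2*|4|^2 + 2*|3|^2 + 2*|1|^2 + 6*|2|^2 + 6*|0|^2]
  = (1/24)[(36) + (36) + (2) + (18) + (32) + (18) + (2) + (24) + (0)] = 168/24 = 7.
A character is irreducible iff <chi, chi> = 1, so this representation is reducible.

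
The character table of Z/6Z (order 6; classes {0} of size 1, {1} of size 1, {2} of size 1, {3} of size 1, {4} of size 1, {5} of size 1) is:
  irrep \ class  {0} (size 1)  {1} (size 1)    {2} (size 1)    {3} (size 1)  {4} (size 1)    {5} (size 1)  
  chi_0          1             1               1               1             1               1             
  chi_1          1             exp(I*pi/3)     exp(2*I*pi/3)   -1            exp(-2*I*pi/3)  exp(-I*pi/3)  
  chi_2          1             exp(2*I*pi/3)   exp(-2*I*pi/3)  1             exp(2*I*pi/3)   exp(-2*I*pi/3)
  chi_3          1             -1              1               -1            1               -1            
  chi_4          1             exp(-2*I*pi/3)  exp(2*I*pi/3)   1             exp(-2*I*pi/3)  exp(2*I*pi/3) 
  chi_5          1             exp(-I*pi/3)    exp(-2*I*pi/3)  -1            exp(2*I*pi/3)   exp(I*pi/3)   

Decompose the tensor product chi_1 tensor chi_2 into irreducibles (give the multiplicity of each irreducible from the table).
chi_1 tensor chi_2 = chi_3 (all other irreducibles have multiplicity 0).

Why: The character of a tensor product is the pointwise product (chi_1 * chi_2)(C) = chi_1(C) * chi_2(C):
  {0}: (1)*(1), {1}: (exp(I*pi/3))*(exp(2*I*pi/3)), {2}: (exp(2*I*pi/3))*(exp(-2*I*pi/3)), {3}: (-1)*(1), {4}: (exp(-2*I*pi/3))*(exp(2*I*pi/3)), {5}: (exp(-I*pi/3))*(exp(-2*I*pi/3))
so (chi_1 * chi_2) takes values
  {0} -> 1, {1} -> -1, {2} -> 1, {3} -> -1, {4} -> 1, {5} -> -1.
Now take the inner product of this character with each irreducible chi from the table, <chi_1*chi_2, chi> = (1/6) sum_C |C| (chi_1*chi_2)(C) conj(chi(C)):
  <chi_1*chi_2, chi_0> = (1/6)[1*(1)*conj(1) + 1*(-1)*conj(1) + 1*(1)*conj(1) + 1*(-1)*conj(1) + 1*(1)*conj(1) + 1*(-1)*conj(1)]
      = (1/6)[(1) + (-1) + (1) + (-1) + (1) + (-1)] = 0/6 = 0
  <chi_1*chi_2, chi_1> = (1/6)[1*(1)*conj(1) + 1*(-1)*conj(exp(I*pi/3)) + 1*(1)*conj(exp(2*I*pi/3)) + 1*(-1)*conj(-1) + 1*(1)*conj(exp(-2*I*pi/3)) + 1*(-1)*conj(exp(-I*pi/3))]
      = (1/6)[(1) + (-exp(-I*pi/3)) + (exp(-2*I*pi/3)) + (1) + (exp(2*I*pi/3)) + (-exp(I*pi/3))] = 0/6 = 0
  <chi_1*chi_2, chi_2> = (1/6)[1*(1)*conj(1) + 1*(-1)*conj(exp(2*I*pi/3)) + 1*(1)*conj(exp(-2*I*pi/3)) + 1*(-1)*conj(1) + 1*(1)*conj(exp(2*I*pi/3)) + 1*(-1)*conj(exp(-2*I*pi/3))]
      = (1/6)[(1) + (-exp(-2*I*pi/3)) + (exp(2*I*pi/3)) + (-1) + (exp(-2*I*pi/3)) + (-exp(2*I*pi/3))] = 0/6 = 0
  <chi_1*chi_2, chi_3> = (1/6)[1*(1)*conj(1) + 1*(-1)*conj(-1) + 1*(1)*conj(1) + 1*(-1)*conj(-1) + 1*(1)*conj(1) + 1*(-1)*conj(-1)]
      = (1/6)[(1) + (1) + (1) + (1) + (1) + (1)] = 6/6 = 1
  <chi_1*chi_2, chi_4> = (1/6)[1*(1)*conj(1) + 1*(-1)*conj(exp(-2*I*pi/3)) + 1*(1)*conj(exp(2*I*pi/3)) + 1*(-1)*conj(1) + 1*(1)*conj(exp(-2*I*pi/3)) + 1*(-1)*conj(exp(2*I*pi/3))]
      = (1/6)[(1) + (-exp(2*I*pi/3)) + (exp(-2*I*pi/3)) + (-1) + (exp(2*I*pi/3)) + (-exp(-2*I*pi/3))] = 0/6 = 0
  <chi_1*chi_2, chi_5> = (1/6)[1*(1)*conj(1) + 1*(-1)*conj(exp(-I*pi/3)) + 1*(1)*conj(exp(-2*I*pi/3)) + 1*(-1)*conj(-1) + 1*(1)*conj(exp(2*I*pi/3)) + 1*(-1)*conj(exp(I*pi/3))]
      = (1/6)[(1) + (-exp(I*pi/3)) + (exp(2*I*pi/3)) + (1) + (exp(-2*I*pi/3)) + (-exp(-I*pi/3))] = 0/6 = 0
(Exp terms are combined using exp(i*s)*conj(exp(i*t)) = exp(i*(s-t)), and sums of them are collapsed using the identity that for every m > 1 the m distinct m-th roots of unity sum to 0, e.g. 1 + exp(2*I*pi/3) + exp(-2*I*pi/3) = 0.)
Hence the multiplicities are chi_3: 1. Dimension check: dim(chi_1)*dim(chi_2) = 1*1 = 1 and sum (mult * dim) = 1*1 = 1.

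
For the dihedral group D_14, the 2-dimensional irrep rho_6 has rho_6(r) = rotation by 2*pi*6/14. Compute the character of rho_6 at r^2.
chi_{rho_6}(r^2) = 2*cos(2*pi*6*2/14) = 2*cos(2*pi/7)

Why: rho_6(r^2) is rotation by angle 2*pi*6*2/14, whose trace is 2*cos(2*pi*6*2/14) = 2*cos(2*pi/7).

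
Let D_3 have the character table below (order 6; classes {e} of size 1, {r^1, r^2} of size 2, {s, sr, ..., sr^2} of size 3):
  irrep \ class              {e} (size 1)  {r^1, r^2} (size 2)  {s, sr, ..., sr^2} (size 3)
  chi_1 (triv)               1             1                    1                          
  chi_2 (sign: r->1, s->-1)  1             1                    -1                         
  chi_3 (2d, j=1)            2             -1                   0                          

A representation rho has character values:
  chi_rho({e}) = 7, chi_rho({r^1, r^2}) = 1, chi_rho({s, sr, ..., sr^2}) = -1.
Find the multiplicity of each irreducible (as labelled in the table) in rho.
Multiplicities: chi_1: 1, chi_2: 2, chi_3: 2.

Justification: Use <chi_rho, chi> = (1/|G|) sum_C |C| * chi_rho(C) * conj(chi(C)) with |G| = 6 for each irreducible chi in the table:
  <chi_rho, chi_1> = (1/6)[1*(7)*conj(1) + 2*(1)*conj(1) + 3*(-1)*conj(1)]
      = (1/6)[(7) + (2) + (-3)] = 6/6 = 1
  <chi_rho, chi_2> = (1/6)[1*(7)*conj(1) + 2*(1)*conj(1) + 3*(-1)*conj(-1)]
      = (1/6)[(7) + (2) + (3)] = 12/6 = 2
  <chi_rho, chi_3> = (1/6)[1*(7)*conj(2) + 2*(1)*conj(-1) + 3*(-1)*conj(0)]
      = (1/6)[(14) + (-2) + (0)] = 12/6 = 2
Dimension check: dim(rho) = sum (mult * dim) = 1*1 + 2*1 + 2*2 = 7 = chi_rho(e) = 7.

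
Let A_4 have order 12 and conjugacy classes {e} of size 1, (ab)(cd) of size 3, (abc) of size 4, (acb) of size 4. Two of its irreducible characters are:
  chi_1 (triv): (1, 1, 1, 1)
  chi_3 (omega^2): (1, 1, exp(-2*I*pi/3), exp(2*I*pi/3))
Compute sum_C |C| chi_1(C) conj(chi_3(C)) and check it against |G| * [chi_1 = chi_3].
Sum = 0; so <chi_1, chi_3> = 0 (distinct irreducibles are orthogonal).

Reasoning: Compute term by term over conjugacy classes (|C| * chi_1(C) * conj(chi_3(C))):
  1*(1)*conj(1) + 3*(1)*conj(1) + 4*(1)*conj(exp(-2*I*pi/3)) + 4*(1)*conj(exp(2*I*pi/3))
  = (1) + (3) + (4*exp(2*I*pi/3)) + (4*exp(-2*I*pi/3))
  = 0.
(Exp terms are combined using exp(i*s)*conj(exp(i*t)) = exp(i*(s-t)), and sums of them are collapsed using the identity that for every m > 1 the m distinct m-th roots of unity sum to 0, e.g. 1 + exp(2*I*pi/3) + exp(-2*I*pi/3) = 0.)
Dividing by |G| = 12 gives 0/12 = 0, matching the row-orthogonality relation <chi_1, chi_3> = [chi_1 = chi_3].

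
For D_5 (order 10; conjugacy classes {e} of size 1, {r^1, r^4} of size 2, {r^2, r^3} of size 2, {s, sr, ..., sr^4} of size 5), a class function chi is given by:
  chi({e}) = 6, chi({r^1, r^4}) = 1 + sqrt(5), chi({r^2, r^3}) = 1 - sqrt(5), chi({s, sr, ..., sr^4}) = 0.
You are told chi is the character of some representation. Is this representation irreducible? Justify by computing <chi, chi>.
Not irreducible (reducible): <chi, chi> = 6 > 1.

Derivation: <chi, chi> = (1/|G|) sum_C |C| * |chi(C)|^2 = (1/10)[1*|6|^2 + 2*|1 + sqrt(5)|^2 + 2*|1 - sqrt(5)|^2 + 5*|0|^2]
  = (1/10)[(36) + (4*sqrt(5) + 12) + (12 - 4*sqrt(5)) + (0)] = 60/10 = 6.
A character is irreducible iff <chi, chi> = 1, so this representation is reducible.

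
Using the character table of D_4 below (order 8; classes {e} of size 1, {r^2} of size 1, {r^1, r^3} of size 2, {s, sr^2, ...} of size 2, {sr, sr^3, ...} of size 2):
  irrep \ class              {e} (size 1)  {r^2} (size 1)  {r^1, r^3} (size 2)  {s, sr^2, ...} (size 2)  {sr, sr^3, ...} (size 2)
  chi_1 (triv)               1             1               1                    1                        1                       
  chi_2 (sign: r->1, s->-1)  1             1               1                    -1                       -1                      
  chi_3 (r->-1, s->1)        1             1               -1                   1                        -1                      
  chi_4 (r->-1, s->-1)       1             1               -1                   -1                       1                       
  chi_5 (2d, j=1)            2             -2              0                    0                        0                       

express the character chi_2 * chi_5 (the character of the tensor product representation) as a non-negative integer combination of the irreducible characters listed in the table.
chi_2 tensor chi_5 = chi_5 (all other irreducibles have multiplicity 0).

Reasoning: The character of a tensor product is the pointwise product (chi_2 * chi_5)(C) = chi_2(C) * chi_5(C):
  {e}: (1)*(2), {r^2}: (1)*(-2), {r^1, r^3}: (1)*(0), {s, sr^2, ...}: (-1)*(0), {sr, sr^3, ...}: (-1)*(0)
so (chi_2 * chi_5) takes values
  {e} -> 2, {r^2} -> -2, {r^1, r^3} -> 0, {s, sr^2, ...} -> 0, {sr, sr^3, ...} -> 0.
Now take the inner product of this character with each irreducible chi from the table, <chi_2*chi_5, chi> = (1/8) sum_C |C| (chi_2*chi_5)(C) conj(chi(C)):
  <chi_2*chi_5, chi_1> = (1/8)[1*(2)*conj(1) + 1*(-2)*conj(1) + 2*(0)*conj(1) + 2*(0)*conj(1) + 2*(0)*conj(1)]
      = (1/8)[(2) + (-2) + (0) + (0) + (0)] = 0/8 = 0
  <chi_2*chi_5, chi_2> = (1/8)[1*(2)*conj(1) + 1*(-2)*conj(1) + 2*(0)*conj(1) + 2*(0)*conj(-1) + 2*(0)*conj(-1)]
      = (1/8)[(2) + (-2) + (0) + (0) + (0)] = 0/8 = 0
  <chi_2*chi_5, chi_3> = (1/8)[1*(2)*conj(1) + 1*(-2)*conj(1) + 2*(0)*conj(-1) + 2*(0)*conj(1) + 2*(0)*conj(-1)]
      = (1/8)[(2) + (-2) + (0) + (0) + (0)] = 0/8 = 0
  <chi_2*chi_5, chi_4> = (1/8)[1*(2)*conj(1) + 1*(-2)*conj(1) + 2*(0)*conj(-1) + 2*(0)*conj(-1) + 2*(0)*conj(1)]
      = (1/8)[(2) + (-2) + (0) + (0) + (0)] = 0/8 = 0
  <chi_2*chi_5, chi_5> = (1/8)[1*(2)*conj(2) + 1*(-2)*conj(-2) + 2*(0)*conj(0) + 2*(0)*conj(0) + 2*(0)*conj(0)]
      = (1/8)[(4) + (4) + (0) + (0) + (0)] = 8/8 = 1
Hence the multiplicities are chi_5: 1. Dimension check: dim(chi_2)*dim(chi_5) = 1*2 = 2 and sum (mult * dim) = 1*2 = 2.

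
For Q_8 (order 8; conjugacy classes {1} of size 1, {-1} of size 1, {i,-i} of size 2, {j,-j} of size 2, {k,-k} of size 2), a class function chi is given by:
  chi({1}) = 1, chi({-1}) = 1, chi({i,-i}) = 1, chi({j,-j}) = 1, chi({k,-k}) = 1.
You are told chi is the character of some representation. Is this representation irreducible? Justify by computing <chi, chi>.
Irreducible: <chi, chi> = 1.

Reasoning: <chi, chi> = (1/|G|) sum_C |C| * |chi(C)|^2 = (1/8)[1*|1|^2 + 1*|1|^2 + 2*|1|^2 + 2*|1|^2 + 2*|1|^2]
  = (1/8)[(1) + (1) + (2) + (2) + (2)] = 8/8 = 1.
A character is irreducible iff <chi, chi> = 1, so this representation is irreducible.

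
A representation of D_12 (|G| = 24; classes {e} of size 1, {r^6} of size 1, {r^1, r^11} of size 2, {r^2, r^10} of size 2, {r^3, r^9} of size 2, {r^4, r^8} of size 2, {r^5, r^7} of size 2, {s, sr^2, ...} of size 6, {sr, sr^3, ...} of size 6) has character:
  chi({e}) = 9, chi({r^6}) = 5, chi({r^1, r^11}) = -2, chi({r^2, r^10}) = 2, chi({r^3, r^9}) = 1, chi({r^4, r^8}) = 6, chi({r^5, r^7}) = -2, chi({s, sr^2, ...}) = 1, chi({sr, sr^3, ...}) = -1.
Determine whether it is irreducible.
Not irreducible (reducible): <chi, chi> = 9 > 1.

Proof sketch: <chi, chi> = (1/|G|) sum_C |C| * |chi(C)|^2 = (1/24)[1*|9|^2 + 1*|5|^2 + 2*|-2|^2 + 2*|2|^2 + 2*|1|^2 + 2*|6|^2 + 2*|-2|^2 + 6*|1|^2 + 6*|-1|^2]
  = (1/24)[(81) + (25) + (8) + (8) + (2) + (72) + (8) + (6) + (6)] = 216/24 = 9.
A character is irreducible iff <chi, chi> = 1, so this representation is reducible.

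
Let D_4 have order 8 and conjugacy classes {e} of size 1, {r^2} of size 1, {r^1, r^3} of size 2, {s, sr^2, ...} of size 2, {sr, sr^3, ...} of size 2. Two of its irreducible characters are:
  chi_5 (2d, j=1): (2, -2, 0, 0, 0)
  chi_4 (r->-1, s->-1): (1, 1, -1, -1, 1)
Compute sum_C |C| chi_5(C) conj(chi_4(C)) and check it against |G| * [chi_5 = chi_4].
Sum = 0; so <chi_5, chi_4> = 0 (distinct irreducibles are orthogonal).

Explanation: Compute term by term over conjugacy classes (|C| * chi_5(C) * conj(chi_4(C))):
  1*(2)*conj(1) + 1*(-2)*conj(1) + 2*(0)*conj(-1) + 2*(0)*conj(-1) + 2*(0)*conj(1)
  = (2) + (-2) + (0) + (0) + (0)
  = 0.
Dividing by |G| = 8 gives 0/8 = 0, matching the row-orthogonality relation <chi_5, chi_4> = [chi_5 = chi_4].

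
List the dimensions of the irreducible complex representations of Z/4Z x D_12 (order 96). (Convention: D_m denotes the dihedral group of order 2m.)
Dimensions: 1, 1, 1, 1, 1, 1, 1, 1, 1, 1, 1, 1, 1, 1, 1, 1, 2, 2, 2, 2, 2, 2, 2, 2, 2, 2, 2, 2, 2, 2, 2, 2, 2, 2, 2, 2

There are 36 irreducibles (= number of conjugacy classes). Their dimensions d_i satisfy sum d_i^2 = |G| = 96: 1 + 1 + 1 + 1 + 1 + 1 + 1 + 1 + 1 + 1 + 1 + 1 + 1 + 1 + 1 + 1 + 4 + 4 + 4 + 4 + 4 + 4 + 4 + 4 + 4 + 4 + 4 + 4 + 4 + 4 + 4 + 4 + 4 + 4 + 4 + 4 = 96. (For the product with Z/4Z: each of the 4 1-dim characters of Z/4Z tensors with each irrep of D_12, giving 4 copies of each D_12-dimension.)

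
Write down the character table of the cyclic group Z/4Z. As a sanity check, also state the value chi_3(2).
Character table of Z/4Z (irreps indexed chi_0,...,chi_3 with chi_k(m) = zeta_4^(k*m), zeta_4 = exp(2*pi*i/4)):
  irrep \ class  {0} (size 1)  {1} (size 1)  {2} (size 1)  {3} (size 1)
  chi_0          1             1             1             1           
  chi_1          1             I             -1            -I          
  chi_2          1             -1            1             -1          
  chi_3          1             -I            -1            I           

Spot check: chi_3(2) = zeta_4^(3*2) = zeta_4^6 = -1.

Why: Z/4Z is abelian, so all 4 irreducible complex representations are 1-dimensional. They are given by chi_k(m) = zeta_4^(k*m) for k = 0,...,3. Row orthogonality: sum_m chi_k(m) conj(chi_l(m)) = 4 * [k = l].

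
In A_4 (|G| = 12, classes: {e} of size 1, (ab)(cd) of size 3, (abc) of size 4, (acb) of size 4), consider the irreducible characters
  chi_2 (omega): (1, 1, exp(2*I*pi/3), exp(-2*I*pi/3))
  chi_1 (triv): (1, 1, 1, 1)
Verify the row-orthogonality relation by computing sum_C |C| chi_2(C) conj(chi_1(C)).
Sum = 0; so <chi_2, chi_1> = 0 (distinct irreducibles are orthogonal).

Working: Compute term by term over conjugacy classes (|C| * chi_2(C) * conj(chi_1(C))):
  1*(1)*conj(1) + 3*(1)*conj(1) + 4*(exp(2*I*pi/3))*conj(1) + 4*(exp(-2*I*pi/3))*conj(1)
  = (1) + (3) + (4*exp(2*I*pi/3)) + (4*exp(-2*I*pi/3))
  = 0.
(Exp terms are combined using exp(i*s)*conj(exp(i*t)) = exp(i*(s-t)), and sums of them are collapsed using the identity that for every m > 1 the m distinct m-th roots of unity sum to 0, e.g. 1 + exp(2*I*pi/3) + exp(-2*I*pi/3) = 0.)
Dividing by |G| = 12 gives 0/12 = 0, matching the row-orthogonality relation <chi_2, chi_1> = [chi_2 = chi_1].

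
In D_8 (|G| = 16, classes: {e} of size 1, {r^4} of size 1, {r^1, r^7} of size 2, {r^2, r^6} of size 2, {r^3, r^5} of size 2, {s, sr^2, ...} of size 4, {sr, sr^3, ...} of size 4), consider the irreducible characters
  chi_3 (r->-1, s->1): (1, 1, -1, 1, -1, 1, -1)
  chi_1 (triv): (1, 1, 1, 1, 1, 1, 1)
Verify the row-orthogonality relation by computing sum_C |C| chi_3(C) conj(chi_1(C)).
Sum = 0; so <chi_3, chi_1> = 0 (distinct irreducibles are orthogonal).

Argument: Compute term by term over conjugacy classes (|C| * chi_3(C) * conj(chi_1(C))):
  1*(1)*conj(1) + 1*(1)*conj(1) + 2*(-1)*conj(1) + 2*(1)*conj(1) + 2*(-1)*conj(1) + 4*(1)*conj(1) + 4*(-1)*conj(1)
  = (1) + (1) + (-2) + (2) + (-2) + (4) + (-4)
  = 0.
Dividing by |G| = 16 gives 0/16 = 0, matching the row-orthogonality relation <chi_3, chi_1> = [chi_3 = chi_1].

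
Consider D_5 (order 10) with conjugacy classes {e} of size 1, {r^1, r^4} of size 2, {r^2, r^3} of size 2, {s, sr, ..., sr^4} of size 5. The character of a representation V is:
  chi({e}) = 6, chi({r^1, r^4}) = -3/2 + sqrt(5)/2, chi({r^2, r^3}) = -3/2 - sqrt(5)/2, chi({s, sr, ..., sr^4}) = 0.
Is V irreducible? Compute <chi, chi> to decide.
Not irreducible (reducible): <chi, chi> = 5 > 1.

Justification: <chi, chi> = (1/|G|) sum_C |C| * |chi(C)|^2 = (1/10)[1*|6|^2 + 2*|-3/2 + sqrt(5)/2|^2 + 2*|-3/2 - sqrt(5)/2|^2 + 5*|0|^2]
  = (1/10)[(36) + (7 - 3*sqrt(5)) + (3*sqrt(5) + 7) + (0)] = 50/10 = 5.
A character is irreducible iff <chi, chi> = 1, so this representation is reducible.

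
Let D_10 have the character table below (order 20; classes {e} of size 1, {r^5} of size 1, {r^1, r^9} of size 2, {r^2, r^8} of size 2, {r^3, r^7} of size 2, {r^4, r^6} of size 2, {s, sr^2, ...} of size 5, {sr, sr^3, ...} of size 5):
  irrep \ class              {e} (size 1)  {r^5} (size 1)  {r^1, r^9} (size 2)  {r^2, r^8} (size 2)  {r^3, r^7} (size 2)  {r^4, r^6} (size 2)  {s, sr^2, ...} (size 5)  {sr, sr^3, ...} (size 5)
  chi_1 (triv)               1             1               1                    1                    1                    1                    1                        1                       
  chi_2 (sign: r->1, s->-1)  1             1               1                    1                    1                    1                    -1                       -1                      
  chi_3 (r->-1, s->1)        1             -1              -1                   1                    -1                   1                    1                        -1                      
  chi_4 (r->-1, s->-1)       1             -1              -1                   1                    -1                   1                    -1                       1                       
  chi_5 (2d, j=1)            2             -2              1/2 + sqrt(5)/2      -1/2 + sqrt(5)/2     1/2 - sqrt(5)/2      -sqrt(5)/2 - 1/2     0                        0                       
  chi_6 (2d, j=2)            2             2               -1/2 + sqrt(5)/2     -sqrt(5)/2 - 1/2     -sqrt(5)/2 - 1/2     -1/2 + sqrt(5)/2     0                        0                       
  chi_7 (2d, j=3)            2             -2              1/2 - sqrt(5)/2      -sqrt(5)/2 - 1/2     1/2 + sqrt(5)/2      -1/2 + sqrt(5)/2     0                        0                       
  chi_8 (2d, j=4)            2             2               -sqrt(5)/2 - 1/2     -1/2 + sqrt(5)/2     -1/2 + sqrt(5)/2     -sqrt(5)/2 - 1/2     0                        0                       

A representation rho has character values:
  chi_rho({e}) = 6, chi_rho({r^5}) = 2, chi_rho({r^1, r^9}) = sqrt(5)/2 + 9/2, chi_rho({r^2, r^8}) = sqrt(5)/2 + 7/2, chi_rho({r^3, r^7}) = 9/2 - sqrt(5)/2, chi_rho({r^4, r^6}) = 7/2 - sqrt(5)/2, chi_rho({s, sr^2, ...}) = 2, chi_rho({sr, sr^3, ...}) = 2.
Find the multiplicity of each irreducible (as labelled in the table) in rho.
Multiplicities: chi_1: 3, chi_2: 1, chi_3: 0, chi_4: 0, chi_5: 1, chi_6: 0, chi_7: 0, chi_8: 0.

Working: Use <chi_rho, chi> = (1/|G|) sum_C |C| * chi_rho(C) * conj(chi(C)) with |G| = 20 for each irreducible chi in the table:
  <chi_rho, chi_1> = (1/20)[1*(6)*conj(1) + 1*(2)*conj(1) + 2*(sqrt(5)/2 + 9/2)*conj(1) + 2*(sqrt(5)/2 + 7/2)*conj(1) + 2*(9/2 - sqrt(5)/2)*conj(1) + 2*(7/2 - sqrt(5)/2)*conj(1) + 5*(2)*conj(1) + 5*(2)*conj(1)]
      = (1/20)[(6) + (2) + (sqrt(5) + 9) + (sqrt(5) + 7) + (9 - sqrt(5)) + (7 - sqrt(5)) + (10) + (10)] = 60/20 = 3
  <chi_rho, chi_2> = (1/20)[1*(6)*conj(1) + 1*(2)*conj(1) + 2*(sqrt(5)/2 + 9/2)*conj(1) + 2*(sqrt(5)/2 + 7/2)*conj(1) + 2*(9/2 - sqrt(5)/2)*conj(1) + 2*(7/2 - sqrt(5)/2)*conj(1) + 5*(2)*conj(-1) + 5*(2)*conj(-1)]
      = (1/20)[(6) + (2) + (sqrt(5) + 9) + (sqrt(5) + 7) + (9 - sqrt(5)) + (7 - sqrt(5)) + (-10) + (-10)] = 20/20 = 1
  <chi_rho, chi_3> = (1/20)[1*(6)*conj(1) + 1*(2)*conj(-1) + 2*(sqrt(5)/2 + 9/2)*conj(-1) + 2*(sqrt(5)/2 + 7/2)*conj(1) + 2*(9/2 - sqrt(5)/2)*conj(-1) + 2*(7/2 - sqrt(5)/2)*conj(1) + 5*(2)*conj(1) + 5*(2)*conj(-1)]
      = (1/20)[(6) + (-2) + (-9 - sqrt(5)) + (sqrt(5) + 7) + (-9 + sqrt(5)) + (7 - sqrt(5)) + (10) + (-10)] = 0/20 = 0
  <chi_rho, chi_4> = (1/20)[1*(6)*conj(1) + 1*(2)*conj(-1) + 2*(sqrt(5)/2 + 9/2)*conj(-1) + 2*(sqrt(5)/2 + 7/2)*conj(1) + 2*(9/2 - sqrt(5)/2)*conj(-1) + 2*(7/2 - sqrt(5)/2)*conj(1) + 5*(2)*conj(-1) + 5*(2)*conj(1)]
      = (1/20)[(6) + (-2) + (-9 - sqrt(5)) + (sqrt(5) + 7) + (-9 + sqrt(5)) + (7 - sqrt(5)) + (-10) + (10)] = 0/20 = 0
  <chi_rho, chi_5> = (1/20)[1*(6)*conj(2) + 1*(2)*conj(-2) + 2*(sqrt(5)/2 + 9/2)*conj(1/2 + sqrt(5)/2) + 2*(sqrt(5)/2 + 7/2)*conj(-1/2 + sqrt(5)/2) + 2*(9/2 - sqrt(5)/2)*conj(1/2 - sqrt(5)/2) + 2*(7/2 - sqrt(5)/2)*conj(-sqrt(5)/2 - 1/2) + 5*(2)*conj(0) + 5*(2)*conj(0)]
      = (1/20)[(12) + (-4) + (7 + 5*sqrt(5)) + (-1 + 3*sqrt(5)) + (7 - 5*sqrt(5)) + (-3*sqrt(5) - 1) + (0) + (0)] = 20/20 = 1
  <chi_rho, chi_6> = (1/20)[1*(6)*conj(2) + 1*(2)*conj(2) + 2*(sqrt(5)/2 + 9/2)*conj(-1/2 + sqrt(5)/2) + 2*(sqrt(5)/2 + 7/2)*conj(-sqrt(5)/2 - 1/2) + 2*(9/2 - sqrt(5)/2)*conj(-sqrt(5)/2 - 1/2) + 2*(7/2 - sqrt(5)/2)*conj(-1/2 + sqrt(5)/2) + 5*(2)*conj(0) + 5*(2)*conj(0)]
      = (1/20)[(12) + (4) + (-2 + 4*sqrt(5)) + (-4*sqrt(5) - 6) + (-4*sqrt(5) - 2) + (-6 + 4*sqrt(5)) + (0) + (0)] = 0/20 = 0
  <chi_rho, chi_7> = (1/20)[1*(6)*conj(2) + 1*(2)*conj(-2) + 2*(sqrt(5)/2 + 9/2)*conj(1/2 - sqrt(5)/2) + 2*(sqrt(5)/2 + 7/2)*conj(-sqrt(5)/2 - 1/2) + 2*(9/2 - sqrt(5)/2)*conj(1/2 + sqrt(5)/2) + 2*(7/2 - sqrt(5)/2)*conj(-1/2 + sqrt(5)/2) + 5*(2)*conj(0) + 5*(2)*conj(0)]
      = (1/20)[(12) + (-4) + (2 - 4*sqrt(5)) + (-4*sqrt(5) - 6) + (2 + 4*sqrt(5)) + (-6 + 4*sqrt(5)) + (0) + (0)] = 0/20 = 0
  <chi_rho, chi_8> = (1/20)[1*(6)*conj(2) + 1*(2)*conj(2) + 2*(sqrt(5)/2 + 9/2)*conj(-sqrt(5)/2 - 1/2) + 2*(sqrt(5)/2 + 7/2)*conj(-1/2 + sqrt(5)/2) + 2*(9/2 - sqrt(5)/2)*conj(-1/2 + sqrt(5)/2) + 2*(7/2 - sqrt(5)/2)*conj(-sqrt(5)/2 - 1/2) + 5*(2)*conj(0) + 5*(2)*conj(0)]
      = (1/20)[(12) + (4) + (-5*sqrt(5) - 7) + (-1 + 3*sqrt(5)) + (-7 + 5*sqrt(5)) + (-3*sqrt(5) - 1) + (0) + (0)] = 0/20 = 0
Dimension check: dim(rho) = sum (mult * dim) = 3*1 + 1*1 + 0*1 + 0*1 + 1*2 + 0*2 + 0*2 + 0*2 = 6 = chi_rho(e) = 6.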